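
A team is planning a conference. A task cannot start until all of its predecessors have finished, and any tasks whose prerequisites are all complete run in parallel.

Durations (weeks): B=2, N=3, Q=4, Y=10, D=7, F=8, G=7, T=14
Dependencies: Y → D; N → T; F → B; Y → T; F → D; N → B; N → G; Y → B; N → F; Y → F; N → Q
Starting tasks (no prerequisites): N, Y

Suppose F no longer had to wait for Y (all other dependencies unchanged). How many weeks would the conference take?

Original critical path: Y→F→D = 10+8+7 = 25 ⇒ 25 weeks.
Without Y→F, F's earliest start moves from 10 to 3.
After: Y→T = 10+14 = 24 → 24 weeks.

24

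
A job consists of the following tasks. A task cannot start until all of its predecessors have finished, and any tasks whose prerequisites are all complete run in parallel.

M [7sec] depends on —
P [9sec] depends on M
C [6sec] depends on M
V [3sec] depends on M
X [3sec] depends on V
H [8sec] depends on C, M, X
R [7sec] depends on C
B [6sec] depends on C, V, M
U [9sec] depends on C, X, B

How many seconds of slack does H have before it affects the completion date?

7

Critical path: M→C→B→U = 7+6+6+9 = 28, so the finish is 28 seconds.
Longest path through H: 21 seconds (earliest finish 21, latest finish 28).
Float = 28 − 21 = 7.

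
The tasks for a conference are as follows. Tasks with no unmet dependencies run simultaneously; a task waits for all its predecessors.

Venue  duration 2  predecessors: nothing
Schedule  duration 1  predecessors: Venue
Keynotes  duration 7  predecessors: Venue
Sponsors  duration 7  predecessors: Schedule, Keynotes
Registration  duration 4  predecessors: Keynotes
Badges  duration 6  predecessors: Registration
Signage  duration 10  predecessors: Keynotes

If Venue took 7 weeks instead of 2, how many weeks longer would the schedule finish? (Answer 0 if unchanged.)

5

Actual critical path: Venue→Keynotes→Registration→Badges = 2+7+4+6 = 19 ⇒ 19 weeks.
Venue lies on that path, so at 7 weeks the path becomes 24 weeks.
No other chain overtakes it, so the finish is 24 weeks.
Change in finish: 24 − 19 = +5 weeks.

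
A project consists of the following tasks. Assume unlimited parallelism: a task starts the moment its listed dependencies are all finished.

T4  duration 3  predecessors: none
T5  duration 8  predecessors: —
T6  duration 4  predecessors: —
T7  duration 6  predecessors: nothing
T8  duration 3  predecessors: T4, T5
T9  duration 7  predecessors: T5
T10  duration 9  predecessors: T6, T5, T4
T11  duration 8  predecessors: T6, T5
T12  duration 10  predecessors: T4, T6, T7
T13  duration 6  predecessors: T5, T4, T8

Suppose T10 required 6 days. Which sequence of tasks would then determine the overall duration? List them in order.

As given, the longest chain is T5→T10 = 8+9 = 17, so the finish is 17 days.
T10 is on the critical path; changing it to 6 makes that path 14 days.
New critical path: T5→T8→T13 = 8+3+6 = 17 ⇒ 17 days.

T5, T8, T13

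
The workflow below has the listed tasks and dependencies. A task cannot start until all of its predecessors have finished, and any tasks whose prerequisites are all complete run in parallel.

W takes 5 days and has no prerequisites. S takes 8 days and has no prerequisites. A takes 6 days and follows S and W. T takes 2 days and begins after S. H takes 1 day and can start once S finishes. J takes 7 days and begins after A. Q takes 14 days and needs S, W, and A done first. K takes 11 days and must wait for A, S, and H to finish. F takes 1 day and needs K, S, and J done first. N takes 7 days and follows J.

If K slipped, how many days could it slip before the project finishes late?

2

The longest chain is S→A→J→N = 8+6+7+7 = 28; overall finish 28 days.
Longest path through K: 26 days (earliest finish 25, latest finish 27).
Float = 28 − 26 = 2.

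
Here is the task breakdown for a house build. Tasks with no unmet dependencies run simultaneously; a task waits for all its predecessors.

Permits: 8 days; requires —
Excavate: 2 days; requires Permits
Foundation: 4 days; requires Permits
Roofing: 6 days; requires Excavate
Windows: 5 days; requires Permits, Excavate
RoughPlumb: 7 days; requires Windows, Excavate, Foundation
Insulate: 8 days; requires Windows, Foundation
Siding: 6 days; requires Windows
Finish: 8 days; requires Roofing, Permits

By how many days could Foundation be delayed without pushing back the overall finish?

Permits→Excavate→Roofing→Finish = 8+2+6+8 = 24 sets the makespan at 24 days.
The longest chain containing Foundation totals 20 days.
Float = 24 − 20 = 4.

4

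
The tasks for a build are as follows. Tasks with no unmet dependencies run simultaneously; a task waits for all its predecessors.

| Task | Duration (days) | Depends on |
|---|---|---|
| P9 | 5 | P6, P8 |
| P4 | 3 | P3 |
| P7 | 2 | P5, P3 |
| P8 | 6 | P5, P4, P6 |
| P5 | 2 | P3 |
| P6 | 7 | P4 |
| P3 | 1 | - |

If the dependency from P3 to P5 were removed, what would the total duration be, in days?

Original critical path: P3→P4→P6→P8→P9 = 1+3+7+6+5 = 22 ⇒ 22 days.
Without P3→P5, P5's earliest start moves from 1 to 0.
After: P3→P4→P6→P8→P9 = 1+3+7+6+5 = 22 → 22 days.

22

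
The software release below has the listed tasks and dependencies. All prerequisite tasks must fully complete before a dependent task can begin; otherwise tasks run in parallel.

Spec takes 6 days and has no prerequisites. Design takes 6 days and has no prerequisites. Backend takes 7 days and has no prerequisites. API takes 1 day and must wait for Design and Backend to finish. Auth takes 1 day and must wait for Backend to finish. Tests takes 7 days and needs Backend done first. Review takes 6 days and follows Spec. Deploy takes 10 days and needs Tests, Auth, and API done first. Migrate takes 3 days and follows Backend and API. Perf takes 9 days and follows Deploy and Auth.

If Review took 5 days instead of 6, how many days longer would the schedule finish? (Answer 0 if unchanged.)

0

As given, the longest chain is Backend→Tests→Deploy→Perf = 7+7+10+9 = 33, so the finish is 33 days.
The longest path through Review is only 12 days, so Review has float 21.
No other chain overtakes it, so the finish is 33 days.
Change in finish: 33 − 33 = +0 days.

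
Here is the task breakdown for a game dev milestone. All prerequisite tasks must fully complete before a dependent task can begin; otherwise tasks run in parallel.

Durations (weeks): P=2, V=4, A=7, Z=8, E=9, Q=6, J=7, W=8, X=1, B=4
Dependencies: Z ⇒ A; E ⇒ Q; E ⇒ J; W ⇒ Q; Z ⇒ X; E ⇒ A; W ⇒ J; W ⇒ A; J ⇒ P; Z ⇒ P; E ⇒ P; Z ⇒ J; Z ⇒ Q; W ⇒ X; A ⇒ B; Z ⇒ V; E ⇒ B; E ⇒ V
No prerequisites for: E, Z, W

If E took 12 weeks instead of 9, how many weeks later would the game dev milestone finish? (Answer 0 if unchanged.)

Baseline: E→A→B = 9+7+4 = 20 → 20 weeks.
E is on the critical path; changing it to 12 makes that path 23 weeks.
No other chain overtakes it, so the finish is 23 weeks.
Change in finish: 23 − 20 = +3 weeks.

3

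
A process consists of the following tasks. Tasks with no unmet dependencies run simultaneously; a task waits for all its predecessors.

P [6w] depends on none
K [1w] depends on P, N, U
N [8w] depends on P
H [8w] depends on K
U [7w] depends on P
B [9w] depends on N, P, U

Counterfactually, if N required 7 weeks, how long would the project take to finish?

Critical path before the change: P→N→K→H = 6+8+1+8 = 23 giving 23 weeks.
N is on the critical path; changing it to 7 makes that path 22 weeks.
That remains the longest chain; total 22 weeks.

22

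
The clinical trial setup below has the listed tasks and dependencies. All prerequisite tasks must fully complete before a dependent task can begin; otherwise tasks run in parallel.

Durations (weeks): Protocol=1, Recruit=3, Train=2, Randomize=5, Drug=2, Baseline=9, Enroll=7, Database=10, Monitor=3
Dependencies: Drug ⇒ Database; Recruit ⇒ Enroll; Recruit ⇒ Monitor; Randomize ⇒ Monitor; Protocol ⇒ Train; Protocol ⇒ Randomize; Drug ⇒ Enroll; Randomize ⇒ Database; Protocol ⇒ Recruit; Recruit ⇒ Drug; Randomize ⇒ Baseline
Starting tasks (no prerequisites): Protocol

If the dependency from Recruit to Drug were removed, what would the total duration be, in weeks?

16

Before: longest chain Protocol→Recruit→Drug→Database = 1+3+2+10 = 16, finish 16.
Without Recruit→Drug, Drug's earliest start moves from 4 to 0.
After: Protocol→Randomize→Database = 1+5+10 = 16 → 16 weeks.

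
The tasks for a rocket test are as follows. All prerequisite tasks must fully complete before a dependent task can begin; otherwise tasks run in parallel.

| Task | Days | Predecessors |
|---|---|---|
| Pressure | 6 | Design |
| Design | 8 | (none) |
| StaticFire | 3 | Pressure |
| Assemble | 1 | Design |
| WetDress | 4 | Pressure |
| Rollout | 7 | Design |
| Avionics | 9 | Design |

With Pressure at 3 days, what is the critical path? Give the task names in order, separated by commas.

Baseline: Design→Pressure→WetDress = 8+6+4 = 18 → 18 days.
Pressure lies on that path, so at 3 days the path becomes 15 days.
Now Design→Avionics = 8+9 = 17 is longest, so the finish becomes 17 days.

Design, Avionics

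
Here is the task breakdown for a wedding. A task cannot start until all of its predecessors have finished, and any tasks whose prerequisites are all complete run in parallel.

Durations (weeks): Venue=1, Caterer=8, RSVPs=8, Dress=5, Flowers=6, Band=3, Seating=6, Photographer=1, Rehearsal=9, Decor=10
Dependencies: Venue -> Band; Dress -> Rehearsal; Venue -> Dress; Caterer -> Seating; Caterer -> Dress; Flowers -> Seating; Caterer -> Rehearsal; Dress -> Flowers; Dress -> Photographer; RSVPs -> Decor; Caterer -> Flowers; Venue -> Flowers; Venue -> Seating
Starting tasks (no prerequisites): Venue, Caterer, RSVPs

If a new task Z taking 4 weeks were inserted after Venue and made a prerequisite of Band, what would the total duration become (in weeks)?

Originally the schedule takes 25 weeks.
With Z inserted, Band now waits for max(Venue, Z).
New critical path: Caterer→Dress→Flowers→Seating = 8+5+6+6 = 25 ⇒ 25 weeks.

25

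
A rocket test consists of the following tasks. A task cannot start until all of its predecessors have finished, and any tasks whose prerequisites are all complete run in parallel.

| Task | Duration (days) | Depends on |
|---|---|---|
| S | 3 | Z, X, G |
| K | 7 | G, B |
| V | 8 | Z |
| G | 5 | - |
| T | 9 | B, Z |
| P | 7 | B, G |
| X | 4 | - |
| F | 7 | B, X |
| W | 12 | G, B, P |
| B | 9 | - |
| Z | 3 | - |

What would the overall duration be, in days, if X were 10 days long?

Baseline: B→P→W = 9+7+12 = 28 → 28 days.
X has 17 days of float (longest path through it is 11).
No other chain overtakes it, so the finish is 28 days.

28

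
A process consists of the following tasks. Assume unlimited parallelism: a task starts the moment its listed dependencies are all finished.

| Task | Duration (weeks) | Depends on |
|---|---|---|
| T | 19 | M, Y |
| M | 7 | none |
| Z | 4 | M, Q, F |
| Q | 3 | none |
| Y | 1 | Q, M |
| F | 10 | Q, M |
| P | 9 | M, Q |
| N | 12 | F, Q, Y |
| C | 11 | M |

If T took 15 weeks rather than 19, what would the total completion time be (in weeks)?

As given, the longest chain is M→F→N = 7+10+12 = 29, so the finish is 29 weeks.
T has 2 weeks of float (longest path through it is 27).
No other chain overtakes it, so the finish is 29 weeks.

29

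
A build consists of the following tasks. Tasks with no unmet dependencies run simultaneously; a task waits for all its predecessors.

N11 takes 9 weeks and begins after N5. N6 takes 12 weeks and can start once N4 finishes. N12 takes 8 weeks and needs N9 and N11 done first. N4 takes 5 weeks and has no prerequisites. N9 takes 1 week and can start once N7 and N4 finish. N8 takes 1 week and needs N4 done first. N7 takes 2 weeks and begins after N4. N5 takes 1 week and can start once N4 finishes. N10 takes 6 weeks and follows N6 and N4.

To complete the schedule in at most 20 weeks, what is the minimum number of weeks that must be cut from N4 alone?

3

Current finish: 23 weeks; target: 20.
N4 is on every critical path, so each week cut from N4 cuts the finish by one (this holds down to a finish of 19).
Need 23 − 20 = 3 weeks off N4 → N4 becomes 2 weeks, finish becomes 20.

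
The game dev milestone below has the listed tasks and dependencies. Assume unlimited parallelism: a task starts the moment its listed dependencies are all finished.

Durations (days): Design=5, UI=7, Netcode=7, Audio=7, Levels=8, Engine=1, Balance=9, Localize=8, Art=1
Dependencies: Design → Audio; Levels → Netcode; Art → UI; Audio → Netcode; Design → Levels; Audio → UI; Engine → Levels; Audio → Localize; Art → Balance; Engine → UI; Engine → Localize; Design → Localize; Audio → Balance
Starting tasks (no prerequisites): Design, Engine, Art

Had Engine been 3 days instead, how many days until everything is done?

21

Critical path before the change: Design→Audio→Balance = 5+7+9 = 21 giving 21 days.
The longest path through Engine is only 16 days, so Engine has float 5.
No other chain overtakes it, so the finish is 21 days.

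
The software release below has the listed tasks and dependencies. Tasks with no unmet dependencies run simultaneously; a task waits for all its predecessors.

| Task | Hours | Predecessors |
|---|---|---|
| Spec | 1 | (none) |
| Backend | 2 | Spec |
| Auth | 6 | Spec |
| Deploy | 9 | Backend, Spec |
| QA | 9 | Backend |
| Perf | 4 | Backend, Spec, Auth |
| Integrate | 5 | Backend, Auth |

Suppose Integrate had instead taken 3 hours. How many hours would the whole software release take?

12

The binding path is Spec→Auth→Integrate = 1+6+5 = 12; finish at 12 hours.
Integrate lies on that path, so at 3 hours the path becomes 10 hours.
New critical path: Spec→Backend→Deploy = 1+2+9 = 12 ⇒ 12 hours.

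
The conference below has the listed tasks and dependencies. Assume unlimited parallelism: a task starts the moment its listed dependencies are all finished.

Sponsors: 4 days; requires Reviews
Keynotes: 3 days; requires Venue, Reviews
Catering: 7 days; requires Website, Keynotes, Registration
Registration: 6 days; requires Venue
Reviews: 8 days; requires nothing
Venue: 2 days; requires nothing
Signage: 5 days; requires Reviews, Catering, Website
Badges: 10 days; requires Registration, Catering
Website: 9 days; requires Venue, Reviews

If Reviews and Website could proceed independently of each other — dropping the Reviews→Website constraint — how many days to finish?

With the dependency in place, Reviews→Website→Catering→Badges = 8+9+7+10 = 34 sets the finish at 34 days.
Without Reviews→Website, Website's earliest start moves from 8 to 2.
New critical path: Venue→Website→Catering→Badges = 2+9+7+10 = 28 ⇒ 28 days.

28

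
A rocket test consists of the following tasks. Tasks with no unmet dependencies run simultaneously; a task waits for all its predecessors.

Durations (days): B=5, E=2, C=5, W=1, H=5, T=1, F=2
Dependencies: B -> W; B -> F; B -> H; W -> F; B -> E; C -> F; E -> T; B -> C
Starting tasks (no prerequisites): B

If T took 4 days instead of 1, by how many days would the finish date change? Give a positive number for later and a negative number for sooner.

Critical path before the change: B→C→F = 5+5+2 = 12 giving 12 days.
T is off the critical path — its longest chain is 8 days, giving 4 of slack.
No other chain overtakes it, so the finish is 12 days.
Change in finish: 12 − 12 = +0 days.

0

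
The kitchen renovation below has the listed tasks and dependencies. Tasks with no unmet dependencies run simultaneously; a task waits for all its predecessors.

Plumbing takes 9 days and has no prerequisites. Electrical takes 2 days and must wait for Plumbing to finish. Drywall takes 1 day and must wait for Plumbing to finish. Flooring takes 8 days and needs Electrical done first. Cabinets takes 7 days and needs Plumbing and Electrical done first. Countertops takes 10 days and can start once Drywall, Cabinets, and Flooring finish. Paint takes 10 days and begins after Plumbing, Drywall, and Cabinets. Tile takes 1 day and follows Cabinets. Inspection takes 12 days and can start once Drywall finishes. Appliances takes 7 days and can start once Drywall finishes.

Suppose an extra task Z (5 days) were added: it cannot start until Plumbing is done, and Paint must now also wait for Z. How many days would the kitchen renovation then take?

29

Originally the kitchen renovation takes 29 days.
With Z inserted, Paint now waits for max(Plumbing, Drywall, Cabinets, Z).
New critical path: Plumbing→Electrical→Flooring→Countertops = 9+2+8+10 = 29 ⇒ 29 days.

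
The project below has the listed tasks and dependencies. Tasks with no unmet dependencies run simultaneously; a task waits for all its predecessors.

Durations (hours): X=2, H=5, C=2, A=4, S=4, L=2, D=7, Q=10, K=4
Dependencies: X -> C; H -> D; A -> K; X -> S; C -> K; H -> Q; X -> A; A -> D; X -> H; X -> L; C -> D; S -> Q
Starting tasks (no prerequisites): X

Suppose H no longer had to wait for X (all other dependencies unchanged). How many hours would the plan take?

Before: longest chain X→H→Q = 2+5+10 = 17, finish 17.
Without X→H, H's earliest start moves from 2 to 0.
New critical path: X→S→Q = 2+4+10 = 16 ⇒ 16 hours.

16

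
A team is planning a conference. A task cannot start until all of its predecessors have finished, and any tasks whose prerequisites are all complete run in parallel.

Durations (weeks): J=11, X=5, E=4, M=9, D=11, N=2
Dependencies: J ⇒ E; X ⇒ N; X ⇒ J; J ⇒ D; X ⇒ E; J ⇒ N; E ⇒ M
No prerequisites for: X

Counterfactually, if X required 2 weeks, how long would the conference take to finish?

26

Critical path before the change: X→J→E→M = 5+11+4+9 = 29 giving 29 weeks.
X lies on that path, so at 2 weeks the path becomes 26 weeks.
That remains the longest chain; total 26 weeks.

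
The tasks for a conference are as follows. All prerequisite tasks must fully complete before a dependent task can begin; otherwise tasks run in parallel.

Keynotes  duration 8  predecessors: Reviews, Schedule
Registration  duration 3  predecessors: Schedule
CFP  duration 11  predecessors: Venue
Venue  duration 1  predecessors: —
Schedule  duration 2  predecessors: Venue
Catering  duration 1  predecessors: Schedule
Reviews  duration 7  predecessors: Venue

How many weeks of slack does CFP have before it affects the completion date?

4

Critical path: Venue→Reviews→Keynotes = 1+7+8 = 16, so the finish is 16 weeks.
CFP finishes as early as 12 and must finish by 16.
Slack of CFP = 5 − 1 = 4 weeks.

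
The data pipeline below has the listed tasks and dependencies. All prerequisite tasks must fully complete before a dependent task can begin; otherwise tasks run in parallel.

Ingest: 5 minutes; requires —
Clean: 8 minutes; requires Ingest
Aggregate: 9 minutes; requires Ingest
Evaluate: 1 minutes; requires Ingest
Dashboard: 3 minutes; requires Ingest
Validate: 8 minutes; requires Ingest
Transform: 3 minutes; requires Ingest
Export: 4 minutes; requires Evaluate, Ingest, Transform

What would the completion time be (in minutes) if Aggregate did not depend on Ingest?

With the dependency in place, Ingest→Aggregate = 5+9 = 14 sets the finish at 14 minutes.
Without Ingest→Aggregate, Aggregate's earliest start moves from 5 to 0.
After: Ingest→Clean = 5+8 = 13 → 13 minutes.

13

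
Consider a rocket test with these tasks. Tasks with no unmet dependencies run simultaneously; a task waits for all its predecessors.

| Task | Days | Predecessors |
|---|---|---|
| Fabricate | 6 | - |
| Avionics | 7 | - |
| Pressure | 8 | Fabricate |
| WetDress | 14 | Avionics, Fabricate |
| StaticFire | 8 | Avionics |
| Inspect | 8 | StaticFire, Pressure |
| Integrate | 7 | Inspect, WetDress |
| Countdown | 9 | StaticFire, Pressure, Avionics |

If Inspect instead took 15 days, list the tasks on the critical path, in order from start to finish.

The binding path is Avionics→StaticFire→Inspect→Integrate = 7+8+8+7 = 30; finish at 30 days.
Since Inspect is critical, the +7 change carries straight to that chain (now 37 days).
The critical path is still Avionics→StaticFire→Inspect→Integrate; finish is now 37 days.

Avionics, StaticFire, Inspect, Integrate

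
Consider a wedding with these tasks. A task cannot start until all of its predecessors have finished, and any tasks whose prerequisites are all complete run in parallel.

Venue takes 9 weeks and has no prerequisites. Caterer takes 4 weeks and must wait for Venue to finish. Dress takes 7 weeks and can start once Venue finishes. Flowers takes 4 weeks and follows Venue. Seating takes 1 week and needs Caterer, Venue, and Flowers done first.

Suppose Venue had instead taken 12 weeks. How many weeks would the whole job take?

Actual critical path: Venue→Dress = 9+7 = 16 ⇒ 16 weeks.
Venue lies on that path, so at 12 weeks the path becomes 19 weeks.
That remains the longest chain; total 19 weeks.

19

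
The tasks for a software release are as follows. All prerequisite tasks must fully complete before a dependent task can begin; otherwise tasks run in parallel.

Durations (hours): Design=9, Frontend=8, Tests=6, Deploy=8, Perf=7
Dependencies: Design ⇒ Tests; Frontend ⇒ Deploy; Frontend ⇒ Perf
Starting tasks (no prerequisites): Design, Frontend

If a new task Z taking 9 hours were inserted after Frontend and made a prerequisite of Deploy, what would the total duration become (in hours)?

Originally the job takes 16 hours.
With Z inserted, Deploy now waits for max(Frontend, Z).
New critical path: Frontend→Z→Deploy = 8+9+8 = 25 ⇒ 25 hours.

25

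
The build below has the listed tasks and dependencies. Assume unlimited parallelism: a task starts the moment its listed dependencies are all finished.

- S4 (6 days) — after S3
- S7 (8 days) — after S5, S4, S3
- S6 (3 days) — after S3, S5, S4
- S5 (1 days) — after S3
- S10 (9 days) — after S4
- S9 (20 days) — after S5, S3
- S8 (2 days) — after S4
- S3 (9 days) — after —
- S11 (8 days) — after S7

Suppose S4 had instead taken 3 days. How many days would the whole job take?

30

Critical path before the change: S3→S4→S7→S11 = 9+6+8+8 = 31 giving 31 days.
S4 is on the critical path; changing it to 3 makes that path 28 days.
Now S3→S5→S9 = 9+1+20 = 30 is longest, so the finish becomes 30 days.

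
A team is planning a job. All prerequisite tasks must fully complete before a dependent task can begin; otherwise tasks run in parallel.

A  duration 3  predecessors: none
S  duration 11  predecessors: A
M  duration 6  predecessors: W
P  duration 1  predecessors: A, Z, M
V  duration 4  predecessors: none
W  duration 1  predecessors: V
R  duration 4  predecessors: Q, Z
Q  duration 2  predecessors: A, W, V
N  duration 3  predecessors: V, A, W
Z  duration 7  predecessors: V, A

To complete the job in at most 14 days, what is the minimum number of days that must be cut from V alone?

Current finish: 15 days; target: 14.
V is on every critical path, so each day cut from V cuts the finish by one (this holds down to a finish of 14).
Need 15 − 14 = 1 day off V → V becomes 3 days, finish becomes 14.

1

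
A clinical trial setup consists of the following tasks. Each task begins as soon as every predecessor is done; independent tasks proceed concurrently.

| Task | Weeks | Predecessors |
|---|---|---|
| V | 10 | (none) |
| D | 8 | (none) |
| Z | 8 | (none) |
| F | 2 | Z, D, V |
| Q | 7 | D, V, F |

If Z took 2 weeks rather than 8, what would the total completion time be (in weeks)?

The binding path is V→F→Q = 10+2+7 = 19; finish at 19 weeks.
Z is off the critical path — its longest chain is 17 weeks, giving 2 of slack.
No other chain overtakes it, so the finish is 19 weeks.

19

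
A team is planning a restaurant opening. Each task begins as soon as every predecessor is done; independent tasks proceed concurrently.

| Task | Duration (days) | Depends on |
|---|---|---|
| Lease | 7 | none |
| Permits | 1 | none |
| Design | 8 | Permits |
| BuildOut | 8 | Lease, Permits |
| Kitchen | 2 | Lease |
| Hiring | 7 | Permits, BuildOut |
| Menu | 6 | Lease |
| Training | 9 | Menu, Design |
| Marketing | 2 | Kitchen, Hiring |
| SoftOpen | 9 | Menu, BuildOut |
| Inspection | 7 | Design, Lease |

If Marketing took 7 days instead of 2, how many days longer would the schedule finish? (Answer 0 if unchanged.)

5

Critical path before the change: Lease→BuildOut→Hiring→Marketing = 7+8+7+2 = 24 giving 24 days.
Since Marketing is critical, the +5 change carries straight to that chain (now 29 days).
That remains the longest chain; total 29 days.
Change in finish: 29 − 24 = +5 days.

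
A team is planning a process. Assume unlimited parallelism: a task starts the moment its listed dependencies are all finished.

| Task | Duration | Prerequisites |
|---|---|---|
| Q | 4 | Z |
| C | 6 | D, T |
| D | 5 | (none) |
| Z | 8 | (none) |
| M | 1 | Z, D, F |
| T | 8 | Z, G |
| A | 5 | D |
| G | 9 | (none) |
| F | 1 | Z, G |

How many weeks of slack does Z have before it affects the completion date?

1

The longest chain is G→T→C = 9+8+6 = 23; overall finish 23 weeks.
Z finishes as early as 8 and must finish by 9.
Slack of Z = 1 − 0 = 1 week.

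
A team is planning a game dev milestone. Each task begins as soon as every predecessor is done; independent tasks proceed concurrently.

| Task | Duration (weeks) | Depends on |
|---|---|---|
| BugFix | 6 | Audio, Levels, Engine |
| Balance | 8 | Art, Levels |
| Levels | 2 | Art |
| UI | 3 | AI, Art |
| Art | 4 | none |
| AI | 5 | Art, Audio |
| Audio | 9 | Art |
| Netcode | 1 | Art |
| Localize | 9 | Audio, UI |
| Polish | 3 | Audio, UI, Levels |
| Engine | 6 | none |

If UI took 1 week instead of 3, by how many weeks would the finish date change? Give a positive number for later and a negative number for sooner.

Baseline: Art→Audio→AI→UI→Localize = 4+9+5+3+9 = 30 → 30 weeks.
UI is on the critical path; changing it to 1 makes that path 28 weeks.
That remains the longest chain; total 28 weeks.
Change in finish: 28 − 30 = -2 weeks.

-2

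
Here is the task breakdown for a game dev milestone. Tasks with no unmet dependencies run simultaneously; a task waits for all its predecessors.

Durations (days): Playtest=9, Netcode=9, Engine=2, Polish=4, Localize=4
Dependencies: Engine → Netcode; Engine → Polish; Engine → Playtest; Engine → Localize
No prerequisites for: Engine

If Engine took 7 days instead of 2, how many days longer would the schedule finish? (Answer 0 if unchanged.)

Critical path before the change: Engine→Netcode = 2+9 = 11 giving 11 days.
Since Engine is critical, the +5 change carries straight to that chain (now 16 days).
No other chain overtakes it, so the finish is 16 days.
Change in finish: 16 − 11 = +5 days.

5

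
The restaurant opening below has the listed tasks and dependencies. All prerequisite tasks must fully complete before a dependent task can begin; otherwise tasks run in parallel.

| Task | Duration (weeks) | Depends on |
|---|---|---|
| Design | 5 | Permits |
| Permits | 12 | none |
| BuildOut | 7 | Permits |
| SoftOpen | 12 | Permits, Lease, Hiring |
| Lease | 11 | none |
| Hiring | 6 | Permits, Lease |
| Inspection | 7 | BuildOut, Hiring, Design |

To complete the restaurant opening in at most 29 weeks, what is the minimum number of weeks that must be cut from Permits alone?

Current finish: 30 weeks; target: 29.
Permits is on every critical path, so each week cut from Permits cuts the finish by one (this holds down to a finish of 29).
Need 30 − 29 = 1 week off Permits → Permits becomes 11 weeks, finish becomes 29.

1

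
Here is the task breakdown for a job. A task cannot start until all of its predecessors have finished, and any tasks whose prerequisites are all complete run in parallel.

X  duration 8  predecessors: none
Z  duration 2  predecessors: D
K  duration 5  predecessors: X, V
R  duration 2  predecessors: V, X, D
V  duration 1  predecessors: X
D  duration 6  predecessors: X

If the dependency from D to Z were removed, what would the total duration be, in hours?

16

Original critical path: X→D→R = 8+6+2 = 16 ⇒ 16 hours.
Without D→Z, Z's earliest start moves from 14 to 0.
New critical path: X→D→R = 8+6+2 = 16 ⇒ 16 hours.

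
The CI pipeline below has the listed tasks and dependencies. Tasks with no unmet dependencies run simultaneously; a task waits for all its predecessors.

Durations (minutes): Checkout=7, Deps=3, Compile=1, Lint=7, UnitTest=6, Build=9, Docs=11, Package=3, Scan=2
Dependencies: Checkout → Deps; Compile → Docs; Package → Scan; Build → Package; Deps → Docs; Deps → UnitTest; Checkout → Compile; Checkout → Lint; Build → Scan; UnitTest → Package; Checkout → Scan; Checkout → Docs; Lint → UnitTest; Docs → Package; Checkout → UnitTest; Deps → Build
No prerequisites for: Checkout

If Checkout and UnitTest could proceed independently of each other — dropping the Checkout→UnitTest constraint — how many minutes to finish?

Before: longest chain Checkout→Deps→Docs→Package→Scan = 7+3+11+3+2 = 26, finish 26.
Dropping Checkout→UnitTest doesn't change UnitTest's earliest start (14); another predecessor still binds.
The longest chain is now Checkout→Deps→Docs→Package→Scan = 7+3+11+3+2 = 26, so the CI pipeline takes 26 minutes.

26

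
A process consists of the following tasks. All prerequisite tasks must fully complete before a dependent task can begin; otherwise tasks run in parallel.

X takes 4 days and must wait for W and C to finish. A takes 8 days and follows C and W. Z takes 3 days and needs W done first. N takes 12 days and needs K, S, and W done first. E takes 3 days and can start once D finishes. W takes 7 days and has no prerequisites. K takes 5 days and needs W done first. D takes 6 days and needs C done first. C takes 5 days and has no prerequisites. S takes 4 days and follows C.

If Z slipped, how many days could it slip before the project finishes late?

W→K→N = 7+5+12 = 24 sets the makespan at 24 days.
Z finishes as early as 10 and must finish by 24.
Slack of Z = 21 − 7 = 14 days.

14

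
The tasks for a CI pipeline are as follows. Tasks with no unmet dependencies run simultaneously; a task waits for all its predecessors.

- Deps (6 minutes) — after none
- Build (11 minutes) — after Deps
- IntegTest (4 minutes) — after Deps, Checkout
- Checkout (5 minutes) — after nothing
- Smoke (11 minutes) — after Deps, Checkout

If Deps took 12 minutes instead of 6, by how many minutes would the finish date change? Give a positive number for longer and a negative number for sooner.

6

The binding path is Deps→Build = 6+11 = 17; finish at 17 minutes.
Deps lies on that path, so at 12 minutes the path becomes 23 minutes.
No other chain overtakes it, so the finish is 23 minutes.
Change in finish: 23 − 17 = +6 minutes.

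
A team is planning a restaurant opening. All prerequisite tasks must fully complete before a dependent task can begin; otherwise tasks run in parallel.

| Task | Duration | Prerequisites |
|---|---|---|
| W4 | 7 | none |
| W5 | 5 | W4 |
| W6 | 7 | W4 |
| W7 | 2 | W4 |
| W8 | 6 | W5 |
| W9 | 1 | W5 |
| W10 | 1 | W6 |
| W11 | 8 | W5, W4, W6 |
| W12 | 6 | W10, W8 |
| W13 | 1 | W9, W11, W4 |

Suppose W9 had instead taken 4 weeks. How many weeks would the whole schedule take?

As given, the longest chain is W4→W5→W8→W12 = 7+5+6+6 = 24, so the finish is 24 weeks.
W9 is off the critical path — its longest chain is 14 weeks, giving 10 of slack.
No other chain overtakes it, so the finish is 24 weeks.

24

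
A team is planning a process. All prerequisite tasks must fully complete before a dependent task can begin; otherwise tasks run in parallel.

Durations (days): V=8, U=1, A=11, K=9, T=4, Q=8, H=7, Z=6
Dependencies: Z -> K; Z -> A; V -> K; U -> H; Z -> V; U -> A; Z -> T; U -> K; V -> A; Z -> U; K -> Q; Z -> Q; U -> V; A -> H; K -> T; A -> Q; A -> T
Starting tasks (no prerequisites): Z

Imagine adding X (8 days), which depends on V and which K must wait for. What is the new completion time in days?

Originally the job takes 34 days.
With X inserted, K now waits for max(U, Z, V, X).
New critical path: Z→U→V→X→K→Q = 6+1+8+8+9+8 = 40 ⇒ 40 days.

40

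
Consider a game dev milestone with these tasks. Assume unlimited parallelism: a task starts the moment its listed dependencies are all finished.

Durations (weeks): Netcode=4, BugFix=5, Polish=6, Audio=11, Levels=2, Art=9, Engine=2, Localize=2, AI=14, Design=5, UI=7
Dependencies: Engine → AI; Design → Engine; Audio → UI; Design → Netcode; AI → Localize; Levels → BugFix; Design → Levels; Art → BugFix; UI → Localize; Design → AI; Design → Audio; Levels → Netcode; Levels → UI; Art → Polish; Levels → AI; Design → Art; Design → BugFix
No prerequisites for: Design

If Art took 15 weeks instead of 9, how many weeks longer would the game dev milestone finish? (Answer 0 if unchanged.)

1

Baseline: Design→Audio→UI→Localize = 5+11+7+2 = 25 → 25 weeks.
Art has 5 weeks of float (longest path through it is 20).
The binding chain switches to Design→Art→Polish = 5+15+6 = 26; finish 26 weeks.
Change in finish: 26 − 25 = +1 weeks.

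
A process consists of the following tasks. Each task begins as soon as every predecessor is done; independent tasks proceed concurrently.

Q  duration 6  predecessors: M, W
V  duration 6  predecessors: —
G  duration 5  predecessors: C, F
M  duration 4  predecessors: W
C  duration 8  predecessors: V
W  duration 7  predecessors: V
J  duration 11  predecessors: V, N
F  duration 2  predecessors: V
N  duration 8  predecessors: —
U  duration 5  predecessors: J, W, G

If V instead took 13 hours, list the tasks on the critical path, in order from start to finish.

V, C, G, U

The binding path is V→C→G→U = 6+8+5+5 = 24; finish at 24 hours.
V lies on that path, so at 13 hours the path becomes 31 hours.
The critical path is still V→C→G→U; finish is now 31 hours.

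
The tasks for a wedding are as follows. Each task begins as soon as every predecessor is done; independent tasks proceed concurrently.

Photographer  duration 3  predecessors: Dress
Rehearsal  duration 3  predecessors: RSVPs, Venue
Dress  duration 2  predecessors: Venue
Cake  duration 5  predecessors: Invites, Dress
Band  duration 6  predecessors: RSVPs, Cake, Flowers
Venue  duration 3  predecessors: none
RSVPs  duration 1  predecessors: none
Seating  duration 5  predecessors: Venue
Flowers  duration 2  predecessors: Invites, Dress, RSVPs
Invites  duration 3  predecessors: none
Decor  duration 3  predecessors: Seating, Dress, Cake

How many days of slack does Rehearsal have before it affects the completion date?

10

Critical path: Venue→Dress→Cake→Band = 3+2+5+6 = 16, so the finish is 16 days.
Longest path through Rehearsal: 6 days (earliest finish 6, latest finish 16).
Slack of Rehearsal = 13 − 3 = 10 days.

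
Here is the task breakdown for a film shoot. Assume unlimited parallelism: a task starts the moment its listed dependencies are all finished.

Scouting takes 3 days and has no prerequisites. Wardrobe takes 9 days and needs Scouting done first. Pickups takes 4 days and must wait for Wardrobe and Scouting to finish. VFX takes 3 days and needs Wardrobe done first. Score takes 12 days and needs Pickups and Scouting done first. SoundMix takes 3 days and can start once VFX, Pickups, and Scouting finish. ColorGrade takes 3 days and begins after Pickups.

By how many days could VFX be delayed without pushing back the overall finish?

Critical path: Scouting→Wardrobe→Pickups→Score = 3+9+4+12 = 28, so the finish is 28 days.
VFX finishes as early as 15 and must finish by 25.
Slack of VFX = 22 − 12 = 10 days.

10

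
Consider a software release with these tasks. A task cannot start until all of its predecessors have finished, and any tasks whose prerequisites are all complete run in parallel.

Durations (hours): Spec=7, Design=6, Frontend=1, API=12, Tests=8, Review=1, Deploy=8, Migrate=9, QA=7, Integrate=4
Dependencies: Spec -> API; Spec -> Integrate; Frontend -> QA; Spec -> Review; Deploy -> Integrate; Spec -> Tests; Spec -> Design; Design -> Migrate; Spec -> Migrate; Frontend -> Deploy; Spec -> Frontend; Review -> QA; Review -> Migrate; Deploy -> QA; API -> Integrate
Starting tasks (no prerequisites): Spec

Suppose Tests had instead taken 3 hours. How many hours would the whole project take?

23

The binding path is Spec→Frontend→Deploy→QA = 7+1+8+7 = 23; finish at 23 hours.
Tests has 8 hours of float (longest path through it is 15).
The critical path is still Spec→Frontend→Deploy→QA; finish is now 23 hours.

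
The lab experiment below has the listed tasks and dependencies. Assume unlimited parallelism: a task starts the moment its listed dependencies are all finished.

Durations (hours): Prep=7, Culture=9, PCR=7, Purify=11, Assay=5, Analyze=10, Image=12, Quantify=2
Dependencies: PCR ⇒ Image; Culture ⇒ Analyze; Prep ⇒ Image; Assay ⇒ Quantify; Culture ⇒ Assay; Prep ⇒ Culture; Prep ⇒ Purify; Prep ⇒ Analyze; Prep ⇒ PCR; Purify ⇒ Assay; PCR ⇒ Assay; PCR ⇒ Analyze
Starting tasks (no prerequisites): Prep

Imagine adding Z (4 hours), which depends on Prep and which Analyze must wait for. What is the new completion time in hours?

26

Originally the plan takes 26 hours.
With Z inserted, Analyze now waits for max(Culture, Prep, PCR, Z).
New critical path: Prep→Culture→Analyze = 7+9+10 = 26 ⇒ 26 hours.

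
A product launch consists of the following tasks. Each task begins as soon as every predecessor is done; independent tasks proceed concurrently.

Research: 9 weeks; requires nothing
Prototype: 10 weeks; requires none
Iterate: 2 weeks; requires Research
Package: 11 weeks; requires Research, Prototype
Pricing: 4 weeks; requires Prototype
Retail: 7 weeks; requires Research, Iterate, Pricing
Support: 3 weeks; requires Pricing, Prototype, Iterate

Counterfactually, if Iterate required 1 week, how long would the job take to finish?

21

Actual critical path: Prototype→Package = 10+11 = 21 ⇒ 21 weeks.
Iterate is off the critical path — its longest chain is 18 weeks, giving 3 of slack.
That remains the longest chain; total 21 weeks.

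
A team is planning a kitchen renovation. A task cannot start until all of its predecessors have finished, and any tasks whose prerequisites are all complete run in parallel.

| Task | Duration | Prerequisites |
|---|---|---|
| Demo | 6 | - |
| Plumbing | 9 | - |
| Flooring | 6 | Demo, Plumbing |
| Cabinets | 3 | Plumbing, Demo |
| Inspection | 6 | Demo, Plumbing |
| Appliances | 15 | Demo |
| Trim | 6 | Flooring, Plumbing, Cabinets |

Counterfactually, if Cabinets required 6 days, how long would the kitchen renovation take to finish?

Actual critical path: Demo→Appliances = 6+15 = 21 ⇒ 21 days.
Cabinets has 3 days of float (longest path through it is 18).
The critical path is still Demo→Appliances; finish is now 21 days.

21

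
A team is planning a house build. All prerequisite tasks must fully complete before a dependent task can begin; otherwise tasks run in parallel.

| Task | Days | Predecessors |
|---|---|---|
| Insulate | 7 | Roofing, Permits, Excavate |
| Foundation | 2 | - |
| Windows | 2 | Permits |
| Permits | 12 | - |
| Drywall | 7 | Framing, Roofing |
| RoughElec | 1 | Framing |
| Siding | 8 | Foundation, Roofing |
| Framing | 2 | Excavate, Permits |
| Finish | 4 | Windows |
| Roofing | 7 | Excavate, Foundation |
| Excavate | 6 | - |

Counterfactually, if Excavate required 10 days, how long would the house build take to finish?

25

As given, the longest chain is Excavate→Roofing→Siding = 6+7+8 = 21, so the finish is 21 days.
Excavate lies on that path, so at 10 days the path becomes 25 days.
No other chain overtakes it, so the finish is 25 days.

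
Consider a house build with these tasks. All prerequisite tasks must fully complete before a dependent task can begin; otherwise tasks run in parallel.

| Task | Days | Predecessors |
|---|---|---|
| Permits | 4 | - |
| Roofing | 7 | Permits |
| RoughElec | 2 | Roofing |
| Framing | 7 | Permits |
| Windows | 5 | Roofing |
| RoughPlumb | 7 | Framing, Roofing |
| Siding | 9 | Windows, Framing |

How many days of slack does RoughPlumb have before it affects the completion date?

Permits→Roofing→Windows→Siding = 4+7+5+9 = 25 sets the makespan at 25 days.
The longest chain containing RoughPlumb totals 18 days.
So RoughPlumb can slip 25 − 18 = 7 days.

7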